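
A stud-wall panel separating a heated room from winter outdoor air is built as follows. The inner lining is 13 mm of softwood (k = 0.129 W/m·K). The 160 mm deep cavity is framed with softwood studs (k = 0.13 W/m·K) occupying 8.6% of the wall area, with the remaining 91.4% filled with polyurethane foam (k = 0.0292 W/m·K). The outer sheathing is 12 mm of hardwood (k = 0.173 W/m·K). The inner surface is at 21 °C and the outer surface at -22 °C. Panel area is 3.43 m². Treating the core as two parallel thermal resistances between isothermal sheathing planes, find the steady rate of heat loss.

Sheathing layers in series; stud and cavity paths in parallel between them.
R_inner = 0.013/(0.129×3.43) = 0.02938 K/W
R_stud  = 0.16/(0.13×0.086×3.43) = 4.172 K/W
R_cav   = 0.16/(0.0292×0.914×3.43) = 1.748 K/W
1/R_core = 1/R_stud + 1/R_cav → R_core = 1.232 K/W
R_outer = 0.012/(0.173×3.43) = 0.02022 K/W
R_total = 1.281 K/W
Q = ΔT/R_total = 43/1.281

Q ≈ 33.6 W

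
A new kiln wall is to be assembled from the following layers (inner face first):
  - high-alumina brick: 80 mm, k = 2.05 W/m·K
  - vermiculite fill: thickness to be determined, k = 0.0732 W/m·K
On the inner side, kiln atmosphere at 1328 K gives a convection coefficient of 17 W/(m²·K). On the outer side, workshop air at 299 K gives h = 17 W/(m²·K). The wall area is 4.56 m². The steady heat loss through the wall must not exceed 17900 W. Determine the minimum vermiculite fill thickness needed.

L ≈ 7.72 mm

Series thermal resistances:
R_inner film = 1/(h_i·A) = 1/(17×4.56) = 0.0129 K/W
R_high-alumina brick = L/(kA) = 0.08/(2.05×4.56) = 0.008558 K/W
R_outer film = 1/(h_o·A) = 1/(17×4.56) = 0.0129 K/W
Sum of the known resistances R_other = 0.03436 K/W
Required total resistance R_tot = ΔT/Q_allow = 1029/17900 = 0.05749 K/W
R_vermiculite fill = R_tot − R_other = 0.02313 K/W
L = R·k·A = 0.02313×0.0732×4.56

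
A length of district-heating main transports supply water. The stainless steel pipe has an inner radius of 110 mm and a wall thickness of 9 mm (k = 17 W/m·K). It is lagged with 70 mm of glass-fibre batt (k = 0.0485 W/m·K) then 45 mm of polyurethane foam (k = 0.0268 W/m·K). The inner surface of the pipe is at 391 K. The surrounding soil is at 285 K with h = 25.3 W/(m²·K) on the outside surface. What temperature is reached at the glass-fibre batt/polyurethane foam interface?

Per-layer cylindrical resistances, series-summed:
R_stainless steel pipe wall = ln(119/110)/(2π×17×1) = 7.363×10^-4 K/W
R_glass-fibre batt = ln(189/119)/(2π×0.0485×1) = 1.518 K/W
R_polyurethane foam = ln(234/189)/(2π×0.0268×1) = 1.268 K/W
R_outer film = 1/(h_o·2πr_oL) = 1/(25.3×2π×0.234×1) = 0.02688 K/W
R_total = 2.814 K/W
Q = ΔT/R_total = 106/2.814
Q = 37.7 W/m
T_interface = T_inner − Q·ΣR(inner→interface) = 391 − 37.7×1.519

T ≈ 334 K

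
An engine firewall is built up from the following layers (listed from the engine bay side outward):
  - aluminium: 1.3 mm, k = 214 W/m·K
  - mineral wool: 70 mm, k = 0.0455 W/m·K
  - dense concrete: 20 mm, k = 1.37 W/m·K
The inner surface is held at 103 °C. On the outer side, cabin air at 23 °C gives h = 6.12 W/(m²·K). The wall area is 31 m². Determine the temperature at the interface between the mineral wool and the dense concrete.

Using the resistance-network approach (series):
R_aluminium = L/(kA) = 0.0013/(214×31) = 1.96×10^-7 K/W
R_mineral wool = L/(kA) = 0.07/(0.0455×31) = 0.04963 K/W
R_dense concrete = L/(kA) = 0.02/(1.37×31) = 4.709×10^-4 K/W
R_outer film = 1/(h_o·A) = 1/(6.12×31) = 0.005271 K/W
R_total = 0.05537 K/W;  Q = ΔT/R_total = 80/0.05537 = 1445 W
T_interface = T_inner − Q·ΣR(inner→interface) = 103 − 1440×0.04963

T ≈ 31.3 °C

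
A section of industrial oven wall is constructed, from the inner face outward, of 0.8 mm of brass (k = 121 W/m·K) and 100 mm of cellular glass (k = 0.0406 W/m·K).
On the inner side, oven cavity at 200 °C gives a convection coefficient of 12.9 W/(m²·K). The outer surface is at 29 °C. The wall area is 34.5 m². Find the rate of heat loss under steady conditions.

Treating each layer as a thermal resistance in series:
R_inner film = 1/(h_i·A) = 1/(12.9×34.5) = 0.002247 K/W
R_brass = L/(kA) = 0.0008/(121×34.5) = 1.916×10^-7 K/W
R_cellular glass = L/(kA) = 0.1/(0.0406×34.5) = 0.07139 K/W
R_total = 0.07364 K/W
Q = ΔT / R_total = 171 / 0.07364

Q ≈ 2320 W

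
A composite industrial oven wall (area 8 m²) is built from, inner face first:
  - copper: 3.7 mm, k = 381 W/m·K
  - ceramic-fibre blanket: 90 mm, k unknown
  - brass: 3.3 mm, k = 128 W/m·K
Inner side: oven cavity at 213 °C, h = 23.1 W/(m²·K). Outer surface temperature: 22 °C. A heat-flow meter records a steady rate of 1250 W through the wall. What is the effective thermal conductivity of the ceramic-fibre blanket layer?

Series thermal resistances:
R_inner film = 1/(h_i·A) = 1/(23.1×8) = 0.005411 K/W
R_copper = L/(kA) = 0.0037/(381×8) = 1.214×10^-6 K/W
R_brass = L/(kA) = 0.0033/(128×8) = 3.223×10^-6 K/W
Sum of known resistances R_other = 0.005416 K/W
Total R = ΔT/Q = 191/1250 = 0.1528 K/W
R_ceramic-fibre blanket = R_total − R_other = 0.1474 K/W
k = L/(R·A) = 0.09/(0.1474×8)

k ≈ 0.0763 W/(m·K)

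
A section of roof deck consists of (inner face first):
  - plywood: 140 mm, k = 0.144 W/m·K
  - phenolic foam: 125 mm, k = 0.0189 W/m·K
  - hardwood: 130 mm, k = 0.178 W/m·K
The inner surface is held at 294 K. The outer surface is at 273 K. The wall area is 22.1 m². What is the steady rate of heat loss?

Q ≈ 55.8 W

Treating each layer as a thermal resistance in series:
R_plywood = L/(kA) = 0.14/(0.144×22.1) = 0.04399 K/W
R_phenolic foam = L/(kA) = 0.125/(0.0189×22.1) = 0.2993 K/W
R_hardwood = L/(kA) = 0.13/(0.178×22.1) = 0.03305 K/W
R_total = 0.3763 K/W
Q = ΔT / R_total = 21 / 0.3763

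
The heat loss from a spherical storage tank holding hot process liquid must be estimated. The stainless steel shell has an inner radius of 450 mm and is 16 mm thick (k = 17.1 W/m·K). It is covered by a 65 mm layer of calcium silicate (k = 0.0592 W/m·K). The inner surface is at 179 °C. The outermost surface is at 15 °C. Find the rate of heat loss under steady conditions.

Q ≈ 464 W

Each spherical layer contributes R = (1/r_i − 1/r_o)/(4πk):
R_stainless steel shell = (1/0.45 − 1/0.466)/(4π×17.1) = 3.551×10^-4 K/W
R_calcium silicate = (1/0.466 − 1/0.531)/(4π×0.0592) = 0.3531 K/W
R_total = 0.3535 K/W
Q = ΔT/R_total = 164/0.3535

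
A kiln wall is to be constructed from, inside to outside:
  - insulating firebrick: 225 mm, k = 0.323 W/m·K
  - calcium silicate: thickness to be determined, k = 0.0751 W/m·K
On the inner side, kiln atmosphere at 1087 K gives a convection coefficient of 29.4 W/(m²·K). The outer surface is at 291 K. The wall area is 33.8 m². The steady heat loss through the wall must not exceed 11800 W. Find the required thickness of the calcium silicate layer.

Using the resistance-network approach (series):
R_inner film = 1/(h_i·A) = 1/(29.4×33.8) = 0.001006 K/W
R_insulating firebrick = L/(kA) = 0.225/(0.323×33.8) = 0.02061 K/W
Sum of the known resistances R_other = 0.02162 K/W
Required total resistance R_tot = ΔT/Q_allow = 796/11800 = 0.06746 K/W
R_calcium silicate = R_tot − R_other = 0.04584 K/W
L = R·k·A = 0.04584×0.0751×33.8

L ≈ 116 mm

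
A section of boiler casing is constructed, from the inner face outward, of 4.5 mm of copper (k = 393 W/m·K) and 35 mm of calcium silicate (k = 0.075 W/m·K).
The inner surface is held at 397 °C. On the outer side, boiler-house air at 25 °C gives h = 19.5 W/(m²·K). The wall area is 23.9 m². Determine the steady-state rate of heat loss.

Series thermal resistances:
R_copper = L/(kA) = 0.0045/(393×23.9) = 4.791×10^-7 K/W
R_calcium silicate = L/(kA) = 0.035/(0.075×23.9) = 0.01953 K/W
R_outer film = 1/(h_o·A) = 1/(19.5×23.9) = 0.002146 K/W
R_total = 0.02167 K/W
Q = ΔT / R_total = 372 / 0.02167

Q ≈ 17200 W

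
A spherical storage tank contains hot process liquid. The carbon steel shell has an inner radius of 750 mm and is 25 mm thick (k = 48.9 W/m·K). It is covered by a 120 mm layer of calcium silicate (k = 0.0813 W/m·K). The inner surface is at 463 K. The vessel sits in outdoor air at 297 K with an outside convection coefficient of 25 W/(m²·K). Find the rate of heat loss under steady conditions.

Q ≈ 957 W

Each spherical layer contributes R = (1/r_i − 1/r_o)/(4πk):
R_carbon steel shell = (1/0.75 − 1/0.775)/(4π×48.9) = 6.999×10^-5 K/W
R_calcium silicate = (1/0.775 − 1/0.895)/(4π×0.0813) = 0.1693 K/W
R_outer film = 1/(h·4πr_o²) = 1/(25×4π×0.895²) = 0.003974 K/W
R_total = 0.1734 K/W
Q = ΔT/R_total = 166/0.1734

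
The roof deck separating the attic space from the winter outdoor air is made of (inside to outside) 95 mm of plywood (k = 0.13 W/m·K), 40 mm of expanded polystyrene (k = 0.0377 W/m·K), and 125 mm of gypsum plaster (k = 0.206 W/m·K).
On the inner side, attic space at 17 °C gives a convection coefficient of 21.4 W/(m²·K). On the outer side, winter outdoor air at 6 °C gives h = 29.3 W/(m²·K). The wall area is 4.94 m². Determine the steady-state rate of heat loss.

Model the wall as resistances in series:
R_inner film = 1/(h_i·A) = 1/(21.4×4.94) = 0.009459 K/W
R_plywood = L/(kA) = 0.095/(0.13×4.94) = 0.1479 K/W
R_expanded polystyrene = L/(kA) = 0.04/(0.0377×4.94) = 0.2148 K/W
R_gypsum plaster = L/(kA) = 0.125/(0.206×4.94) = 0.1228 K/W
R_outer film = 1/(h_o·A) = 1/(29.3×4.94) = 0.006909 K/W
R_total = 0.5019 K/W
Q = ΔT / R_total = 11 / 0.5019

Q ≈ 21.9 W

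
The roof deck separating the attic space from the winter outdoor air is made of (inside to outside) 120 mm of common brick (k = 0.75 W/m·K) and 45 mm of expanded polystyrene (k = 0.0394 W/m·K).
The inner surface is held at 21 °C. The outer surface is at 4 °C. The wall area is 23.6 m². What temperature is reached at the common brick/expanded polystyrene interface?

T ≈ 18.9 °C

Using the resistance-network approach (series):
R_common brick = L/(kA) = 0.12/(0.75×23.6) = 0.00678 K/W
R_expanded polystyrene = L/(kA) = 0.045/(0.0394×23.6) = 0.0484 K/W
R_total = 0.05518 K/W;  Q = ΔT/R_total = 17/0.05518 = 308.1 W
T_interface = T_inner − Q·ΣR(inner→interface) = 21 − 308×0.00678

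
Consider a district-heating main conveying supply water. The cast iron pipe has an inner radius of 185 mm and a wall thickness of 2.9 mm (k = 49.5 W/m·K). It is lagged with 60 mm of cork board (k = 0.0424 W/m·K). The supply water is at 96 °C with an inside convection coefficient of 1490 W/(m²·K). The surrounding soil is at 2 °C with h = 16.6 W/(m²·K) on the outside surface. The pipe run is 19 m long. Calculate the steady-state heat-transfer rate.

Q ≈ 1650 W

Radial resistances (cylindrical: R_cond = ln(r_o/r_i)/(2πkL), R_conv = 1/(h·2πrL)):
R_inner film = 1/(h_i·2πr₁L) = 1/(1490×2π×0.185×19) = 3.039×10^-5 K/W
R_cast iron pipe wall = ln(187.9/185)/(2π×49.5×19) = 2.632×10^-6 K/W
R_cork board = ln(247.9/187.9)/(2π×0.0424×19) = 0.05475 K/W
R_outer film = 1/(h_o·2πr_oL) = 1/(16.6×2π×0.2479×19) = 0.002036 K/W
R_total = 0.05682 K/W
Q = ΔT/R_total = 94/0.05682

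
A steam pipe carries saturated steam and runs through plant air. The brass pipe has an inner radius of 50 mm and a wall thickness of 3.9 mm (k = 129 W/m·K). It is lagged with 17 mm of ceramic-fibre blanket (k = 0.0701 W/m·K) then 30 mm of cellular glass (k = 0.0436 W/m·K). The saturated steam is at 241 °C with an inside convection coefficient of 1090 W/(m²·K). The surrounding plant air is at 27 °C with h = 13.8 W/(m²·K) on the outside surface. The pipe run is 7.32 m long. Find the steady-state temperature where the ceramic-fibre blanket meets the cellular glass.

Treating each annulus and film as a series resistance:
R_inner film = 1/(h_i·2πr₁L) = 1/(1090×2π×0.05×7.32) = 3.989×10^-4 K/W
R_brass pipe wall = ln(53.9/50)/(2π×129×7.32) = 1.266×10^-5 K/W
R_ceramic-fibre blanket = ln(70.9/53.9)/(2π×0.0701×7.32) = 0.08503 K/W
R_cellular glass = ln(100.9/70.9)/(2π×0.0436×7.32) = 0.176 K/W
R_outer film = 1/(h_o·2πr_oL) = 1/(13.8×2π×0.1009×7.32) = 0.01561 K/W
R_total = 0.277 K/W
Q = ΔT/R_total = 214/0.277
Q = 773 W
T_interface = T_inner − Q·ΣR(inner→interface) = 241 − 773×0.08544

T ≈ 175 °C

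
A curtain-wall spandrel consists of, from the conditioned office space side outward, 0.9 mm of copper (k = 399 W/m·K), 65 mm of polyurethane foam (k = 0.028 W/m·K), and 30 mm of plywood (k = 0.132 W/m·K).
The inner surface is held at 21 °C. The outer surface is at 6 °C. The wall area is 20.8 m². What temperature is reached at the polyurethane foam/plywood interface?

T ≈ 7.34 °C

Using the resistance-network approach (series):
R_copper = L/(kA) = 0.0009/(399×20.8) = 1.084×10^-7 K/W
R_polyurethane foam = L/(kA) = 0.065/(0.028×20.8) = 0.1116 K/W
R_plywood = L/(kA) = 0.03/(0.132×20.8) = 0.01093 K/W
R_total = 0.1225 K/W;  Q = ΔT/R_total = 15/0.1225 = 122.4 W
T_interface = T_inner − Q·ΣR(inner→interface) = 21 − 122×0.1116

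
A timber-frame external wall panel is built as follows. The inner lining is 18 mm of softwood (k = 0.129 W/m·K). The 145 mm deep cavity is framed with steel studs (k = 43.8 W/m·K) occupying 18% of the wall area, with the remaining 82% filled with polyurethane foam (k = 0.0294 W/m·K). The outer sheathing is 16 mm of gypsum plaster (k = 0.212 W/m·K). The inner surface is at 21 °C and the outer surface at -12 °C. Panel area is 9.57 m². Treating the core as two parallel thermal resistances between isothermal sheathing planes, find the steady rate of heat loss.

Sheathing layers in series; stud and cavity paths in parallel between them.
R_inner = 0.018/(0.129×9.57) = 0.01458 K/W
R_stud  = 0.145/(43.8×0.18×9.57) = 0.001922 K/W
R_cav   = 0.145/(0.0294×0.82×9.57) = 0.6285 K/W
1/R_core = 1/R_stud + 1/R_cav → R_core = 0.001916 K/W
R_outer = 0.016/(0.212×9.57) = 0.007886 K/W
R_total = 0.02438 K/W
Q = ΔT/R_total = 33/0.02438

Q ≈ 1350 W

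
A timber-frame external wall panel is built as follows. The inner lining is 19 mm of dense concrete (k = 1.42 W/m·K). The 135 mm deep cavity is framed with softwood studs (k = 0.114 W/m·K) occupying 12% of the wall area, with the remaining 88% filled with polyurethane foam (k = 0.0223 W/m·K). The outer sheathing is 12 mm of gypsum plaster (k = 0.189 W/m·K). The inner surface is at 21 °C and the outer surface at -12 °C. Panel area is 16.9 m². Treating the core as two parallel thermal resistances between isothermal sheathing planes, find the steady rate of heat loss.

Sheathing layers in series; stud and cavity paths in parallel between them.
R_inner = 0.019/(1.42×16.9) = 7.917×10^-4 K/W
R_stud  = 0.135/(0.114×0.12×16.9) = 0.5839 K/W
R_cav   = 0.135/(0.0223×0.88×16.9) = 0.4071 K/W
1/R_core = 1/R_stud + 1/R_cav → R_core = 0.2399 K/W
R_outer = 0.012/(0.189×16.9) = 0.003757 K/W
R_total = 0.2444 K/W
Q = ΔT/R_total = 33/0.2444

Q ≈ 135 W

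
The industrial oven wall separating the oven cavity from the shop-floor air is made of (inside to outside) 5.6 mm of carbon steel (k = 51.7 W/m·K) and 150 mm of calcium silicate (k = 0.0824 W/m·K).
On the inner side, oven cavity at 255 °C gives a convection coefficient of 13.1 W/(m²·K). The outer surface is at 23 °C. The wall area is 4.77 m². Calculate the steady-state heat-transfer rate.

Thermal resistances in series:
R_inner film = 1/(h_i·A) = 1/(13.1×4.77) = 0.016 K/W
R_carbon steel = L/(kA) = 0.0056/(51.7×4.77) = 2.271×10^-5 K/W
R_calcium silicate = L/(kA) = 0.15/(0.0824×4.77) = 0.3816 K/W
R_total = 0.3977 K/W
Q = ΔT / R_total = 232 / 0.3977

Q ≈ 583 W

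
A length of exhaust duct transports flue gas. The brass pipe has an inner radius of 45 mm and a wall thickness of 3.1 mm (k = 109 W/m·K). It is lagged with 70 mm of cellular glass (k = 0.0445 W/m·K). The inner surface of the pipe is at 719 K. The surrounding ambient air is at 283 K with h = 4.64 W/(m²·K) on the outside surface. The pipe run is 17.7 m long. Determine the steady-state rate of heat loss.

Q ≈ 2200 W

For a radial system each layer contributes R = ln(r_out/r_in)/(2πkL); films add R = 1/(hA).
R_brass pipe wall = ln(48.1/45)/(2π×109×17.7) = 5.496×10^-6 K/W
R_cellular glass = ln(118.1/48.1)/(2π×0.0445×17.7) = 0.1815 K/W
R_outer film = 1/(h_o·2πr_oL) = 1/(4.64×2π×0.1181×17.7) = 0.01641 K/W
R_total = 0.1979 K/W
Q = ΔT/R_total = 436/0.1979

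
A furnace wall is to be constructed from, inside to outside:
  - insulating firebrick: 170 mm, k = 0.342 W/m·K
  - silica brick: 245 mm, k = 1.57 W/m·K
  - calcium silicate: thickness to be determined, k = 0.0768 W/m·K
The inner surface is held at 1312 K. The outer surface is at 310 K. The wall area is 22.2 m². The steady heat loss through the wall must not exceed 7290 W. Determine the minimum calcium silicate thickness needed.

L ≈ 184 mm

Using the resistance-network approach (series):
R_insulating firebrick = L/(kA) = 0.17/(0.342×22.2) = 0.02239 K/W
R_silica brick = L/(kA) = 0.245/(1.57×22.2) = 0.007029 K/W
Sum of the known resistances R_other = 0.02942 K/W
Required total resistance R_tot = ΔT/Q_allow = 1002/7290 = 0.1374 K/W
R_calcium silicate = R_tot − R_other = 0.108 K/W
L = R·k·A = 0.108×0.0768×22.2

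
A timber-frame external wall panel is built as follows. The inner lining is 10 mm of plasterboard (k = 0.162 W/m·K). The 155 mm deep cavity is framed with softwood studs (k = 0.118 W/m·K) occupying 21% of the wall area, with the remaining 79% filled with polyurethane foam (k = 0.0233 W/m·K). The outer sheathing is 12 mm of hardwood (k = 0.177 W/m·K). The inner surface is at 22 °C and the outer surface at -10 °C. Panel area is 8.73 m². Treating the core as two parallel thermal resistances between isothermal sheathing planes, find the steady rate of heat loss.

Q ≈ 75.1 W

Sheathing layers in series; stud and cavity paths in parallel between them.
R_inner = 0.01/(0.162×8.73) = 0.007071 K/W
R_stud  = 0.155/(0.118×0.21×8.73) = 0.7165 K/W
R_cav   = 0.155/(0.0233×0.79×8.73) = 0.9646 K/W
1/R_core = 1/R_stud + 1/R_cav → R_core = 0.4111 K/W
R_outer = 0.012/(0.177×8.73) = 0.007766 K/W
R_total = 0.426 K/W
Q = ΔT/R_total = 32/0.426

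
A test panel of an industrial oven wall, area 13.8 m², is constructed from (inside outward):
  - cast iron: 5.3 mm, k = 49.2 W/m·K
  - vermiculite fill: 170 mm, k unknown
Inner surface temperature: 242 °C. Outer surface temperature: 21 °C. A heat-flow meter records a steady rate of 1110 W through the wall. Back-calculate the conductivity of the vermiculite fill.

k ≈ 0.0619 W/(m·K)

Thermal resistances in series:
R_cast iron = L/(kA) = 0.0053/(49.2×13.8) = 7.806×10^-6 K/W
Sum of known resistances R_other = 7.806×10^-6 K/W
Total R = ΔT/Q = 221/1110 = 0.1991 K/W
R_vermiculite fill = R_total − R_other = 0.1991 K/W
k = L/(R·A) = 0.17/(0.1991×13.8)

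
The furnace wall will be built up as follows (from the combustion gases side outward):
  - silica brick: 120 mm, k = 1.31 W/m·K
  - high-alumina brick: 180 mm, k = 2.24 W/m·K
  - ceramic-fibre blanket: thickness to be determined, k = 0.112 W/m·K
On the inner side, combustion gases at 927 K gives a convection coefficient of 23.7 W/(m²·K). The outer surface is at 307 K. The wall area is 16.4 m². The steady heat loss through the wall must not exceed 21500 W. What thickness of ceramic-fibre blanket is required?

Thermal resistances in series:
R_inner film = 1/(h_i·A) = 1/(23.7×16.4) = 0.002573 K/W
R_silica brick = L/(kA) = 0.12/(1.31×16.4) = 0.005586 K/W
R_high-alumina brick = L/(kA) = 0.18/(2.24×16.4) = 0.0049 K/W
Sum of the known resistances R_other = 0.01306 K/W
Required total resistance R_tot = ΔT/Q_allow = 620/21500 = 0.02884 K/W
R_ceramic-fibre blanket = R_tot − R_other = 0.01578 K/W
L = R·k·A = 0.01578×0.112×16.4

L ≈ 29 mm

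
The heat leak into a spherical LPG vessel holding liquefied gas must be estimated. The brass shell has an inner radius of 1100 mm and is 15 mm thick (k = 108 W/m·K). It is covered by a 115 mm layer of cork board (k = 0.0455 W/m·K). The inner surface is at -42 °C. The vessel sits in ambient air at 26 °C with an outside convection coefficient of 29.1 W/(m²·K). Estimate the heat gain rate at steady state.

Q ≈ 458 W

Spherical conduction: R = (1/r_in − 1/r_out)/(4πk) per layer; series-sum.
R_brass shell = (1/1.1 − 1/1.115)/(4π×108) = 9.011×10^-6 K/W
R_cork board = (1/1.115 − 1/1.23)/(4π×0.0455) = 0.1467 K/W
R_outer film = 1/(h·4πr_o²) = 1/(29.1×4π×1.23²) = 0.001808 K/W
R_total = 0.1485 K/W
Q = ΔT/R_total = 68/0.1485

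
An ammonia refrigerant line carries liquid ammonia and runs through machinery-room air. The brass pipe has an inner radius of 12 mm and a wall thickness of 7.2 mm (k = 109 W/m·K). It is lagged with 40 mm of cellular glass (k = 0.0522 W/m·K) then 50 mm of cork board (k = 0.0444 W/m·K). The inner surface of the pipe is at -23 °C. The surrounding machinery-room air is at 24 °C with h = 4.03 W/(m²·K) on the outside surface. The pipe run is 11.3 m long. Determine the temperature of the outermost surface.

T ≈ 21.2 °C

Per-layer cylindrical resistances, series-summed:
R_brass pipe wall = ln(19.2/12)/(2π×109×11.3) = 6.073×10^-5 K/W
R_cellular glass = ln(59.2/19.2)/(2π×0.0522×11.3) = 0.3038 K/W
R_cork board = ln(109.2/59.2)/(2π×0.0444×11.3) = 0.1942 K/W
R_outer film = 1/(h_o·2πr_oL) = 1/(4.03×2π×0.1092×11.3) = 0.032 K/W
R_total = 0.5301 K/W
Q = ΔT/R_total = 47/0.5301
Q = 88.7 W
T_interface = T_inner + Q·ΣR(inner→interface) = -23 + 88.7×0.4981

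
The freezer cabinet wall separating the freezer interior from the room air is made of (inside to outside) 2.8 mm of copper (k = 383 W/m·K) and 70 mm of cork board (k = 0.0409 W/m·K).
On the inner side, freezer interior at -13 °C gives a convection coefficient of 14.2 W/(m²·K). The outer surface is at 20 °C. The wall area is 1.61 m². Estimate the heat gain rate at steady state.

Q ≈ 29.8 W

Using the resistance-network approach (series):
R_inner film = 1/(h_i·A) = 1/(14.2×1.61) = 0.04374 K/W
R_copper = L/(kA) = 0.0028/(383×1.61) = 4.541×10^-6 K/W
R_cork board = L/(kA) = 0.07/(0.0409×1.61) = 1.063 K/W
R_total = 1.107 K/W
Q = ΔT / R_total = 33 / 1.107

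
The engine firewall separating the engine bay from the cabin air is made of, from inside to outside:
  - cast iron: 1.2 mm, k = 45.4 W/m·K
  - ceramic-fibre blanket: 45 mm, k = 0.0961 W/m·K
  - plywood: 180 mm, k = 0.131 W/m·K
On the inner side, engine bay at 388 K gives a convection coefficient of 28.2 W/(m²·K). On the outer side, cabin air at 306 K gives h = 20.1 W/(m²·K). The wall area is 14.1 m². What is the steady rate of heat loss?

Model the wall as resistances in series:
R_inner film = 1/(h_i·A) = 1/(28.2×14.1) = 0.002515 K/W
R_cast iron = L/(kA) = 0.0012/(45.4×14.1) = 1.875×10^-6 K/W
R_ceramic-fibre blanket = L/(kA) = 0.045/(0.0961×14.1) = 0.03321 K/W
R_plywood = L/(kA) = 0.18/(0.131×14.1) = 0.09745 K/W
R_outer film = 1/(h_o·A) = 1/(20.1×14.1) = 0.003528 K/W
R_total = 0.1367 K/W
Q = ΔT / R_total = 82 / 0.1367

Q ≈ 600 W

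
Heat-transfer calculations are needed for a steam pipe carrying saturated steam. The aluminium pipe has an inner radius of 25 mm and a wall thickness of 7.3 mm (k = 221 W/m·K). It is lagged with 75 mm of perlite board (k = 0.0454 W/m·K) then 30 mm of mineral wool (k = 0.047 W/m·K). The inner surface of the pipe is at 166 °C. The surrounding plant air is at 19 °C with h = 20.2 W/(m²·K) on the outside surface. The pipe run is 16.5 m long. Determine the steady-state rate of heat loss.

Cylindrical conduction, so R = ln(r₂/r₁)/(2πkL) per layer, in series:
R_aluminium pipe wall = ln(32.3/25)/(2π×221×16.5) = 1.118×10^-5 K/W
R_perlite board = ln(107.3/32.3)/(2π×0.0454×16.5) = 0.2551 K/W
R_mineral wool = ln(137.3/107.3)/(2π×0.047×16.5) = 0.0506 K/W
R_outer film = 1/(h_o·2πr_oL) = 1/(20.2×2π×0.1373×16.5) = 0.003478 K/W
R_total = 0.3092 K/W
Q = ΔT/R_total = 147/0.3092

Q ≈ 475 W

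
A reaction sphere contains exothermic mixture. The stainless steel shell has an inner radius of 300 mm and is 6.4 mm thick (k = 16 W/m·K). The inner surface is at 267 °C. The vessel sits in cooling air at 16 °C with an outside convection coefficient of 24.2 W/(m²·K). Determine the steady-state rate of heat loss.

Q ≈ 7100 W

Spherical conduction: R = (1/r_in − 1/r_out)/(4πk) per layer; series-sum.
R_stainless steel shell = (1/0.3 − 1/0.3064)/(4π×16) = 3.463×10^-4 K/W
R_outer film = 1/(h·4πr_o²) = 1/(24.2×4π×0.3064²) = 0.03503 K/W
R_total = 0.03537 K/W
Q = ΔT/R_total = 251/0.03537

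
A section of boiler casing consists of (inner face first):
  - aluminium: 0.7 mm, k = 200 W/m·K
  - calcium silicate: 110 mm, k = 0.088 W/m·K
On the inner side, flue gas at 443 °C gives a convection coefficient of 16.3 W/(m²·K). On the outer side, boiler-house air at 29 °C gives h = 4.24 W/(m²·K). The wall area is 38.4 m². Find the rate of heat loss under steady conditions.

Q ≈ 10300 W

Model the wall as resistances in series:
R_inner film = 1/(h_i·A) = 1/(16.3×38.4) = 0.001598 K/W
R_aluminium = L/(kA) = 0.0007/(200×38.4) = 9.115×10^-8 K/W
R_calcium silicate = L/(kA) = 0.11/(0.088×38.4) = 0.03255 K/W
R_outer film = 1/(h_o·A) = 1/(4.24×38.4) = 0.006142 K/W
R_total = 0.04029 K/W
Q = ΔT / R_total = 414 / 0.04029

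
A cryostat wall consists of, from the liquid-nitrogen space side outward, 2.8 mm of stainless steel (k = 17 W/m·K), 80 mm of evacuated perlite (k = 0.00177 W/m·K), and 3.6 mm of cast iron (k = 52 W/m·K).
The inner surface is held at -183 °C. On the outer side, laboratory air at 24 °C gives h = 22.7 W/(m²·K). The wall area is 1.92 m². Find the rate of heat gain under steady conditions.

Q ≈ 8.78 W

Treating each layer as a thermal resistance in series:
R_stainless steel = L/(kA) = 0.0028/(17×1.92) = 8.578×10^-5 K/W
R_evacuated perlite = L/(kA) = 0.08/(0.00177×1.92) = 23.54 K/W
R_cast iron = L/(kA) = 0.0036/(52×1.92) = 3.606×10^-5 K/W
R_outer film = 1/(h_o·A) = 1/(22.7×1.92) = 0.02294 K/W
R_total = 23.56 K/W
Q = ΔT / R_total = 207 / 23.56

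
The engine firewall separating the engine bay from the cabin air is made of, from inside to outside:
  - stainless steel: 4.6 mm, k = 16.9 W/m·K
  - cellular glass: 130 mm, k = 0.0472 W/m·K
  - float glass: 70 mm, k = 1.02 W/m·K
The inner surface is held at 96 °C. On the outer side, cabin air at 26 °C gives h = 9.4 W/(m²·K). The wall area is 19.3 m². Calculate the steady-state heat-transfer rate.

Q ≈ 461 W

Using the resistance-network approach (series):
R_stainless steel = L/(kA) = 0.0046/(16.9×19.3) = 1.41×10^-5 K/W
R_cellular glass = L/(kA) = 0.13/(0.0472×19.3) = 0.1427 K/W
R_float glass = L/(kA) = 0.07/(1.02×19.3) = 0.003556 K/W
R_outer film = 1/(h_o·A) = 1/(9.4×19.3) = 0.005512 K/W
R_total = 0.1518 K/W
Q = ΔT / R_total = 70 / 0.1518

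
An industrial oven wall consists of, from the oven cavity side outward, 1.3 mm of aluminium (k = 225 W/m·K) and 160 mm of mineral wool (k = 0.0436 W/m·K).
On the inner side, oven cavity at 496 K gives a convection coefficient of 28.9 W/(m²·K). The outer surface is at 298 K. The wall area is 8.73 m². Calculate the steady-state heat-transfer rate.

Treating each layer as a thermal resistance in series:
R_inner film = 1/(h_i·A) = 1/(28.9×8.73) = 0.003964 K/W
R_aluminium = L/(kA) = 0.0013/(225×8.73) = 6.618×10^-7 K/W
R_mineral wool = L/(kA) = 0.16/(0.0436×8.73) = 0.4204 K/W
R_total = 0.4243 K/W
Q = ΔT / R_total = 198 / 0.4243

Q ≈ 467 W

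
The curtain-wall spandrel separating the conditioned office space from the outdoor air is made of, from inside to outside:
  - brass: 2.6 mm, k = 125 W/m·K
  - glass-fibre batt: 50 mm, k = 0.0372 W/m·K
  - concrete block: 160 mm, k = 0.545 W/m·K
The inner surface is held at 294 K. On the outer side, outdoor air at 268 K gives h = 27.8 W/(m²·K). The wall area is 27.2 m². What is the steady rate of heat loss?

Treating each layer as a thermal resistance in series:
R_brass = L/(kA) = 0.0026/(125×27.2) = 7.647×10^-7 K/W
R_glass-fibre batt = L/(kA) = 0.05/(0.0372×27.2) = 0.04941 K/W
R_concrete block = L/(kA) = 0.16/(0.545×27.2) = 0.01079 K/W
R_outer film = 1/(h_o·A) = 1/(27.8×27.2) = 0.001322 K/W
R_total = 0.06153 K/W
Q = ΔT / R_total = 26 / 0.06153

Q ≈ 423 W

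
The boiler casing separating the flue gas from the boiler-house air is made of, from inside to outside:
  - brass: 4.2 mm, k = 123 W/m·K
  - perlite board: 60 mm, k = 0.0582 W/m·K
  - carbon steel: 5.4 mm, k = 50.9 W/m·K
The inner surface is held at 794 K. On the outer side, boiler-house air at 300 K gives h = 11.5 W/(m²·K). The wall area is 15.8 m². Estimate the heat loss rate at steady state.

Q ≈ 6980 W

Thermal resistances in series:
R_brass = L/(kA) = 0.0042/(123×15.8) = 2.161×10^-6 K/W
R_perlite board = L/(kA) = 0.06/(0.0582×15.8) = 0.06525 K/W
R_carbon steel = L/(kA) = 0.0054/(50.9×15.8) = 6.715×10^-6 K/W
R_outer film = 1/(h_o·A) = 1/(11.5×15.8) = 0.005504 K/W
R_total = 0.07076 K/W
Q = ΔT / R_total = 494 / 0.07076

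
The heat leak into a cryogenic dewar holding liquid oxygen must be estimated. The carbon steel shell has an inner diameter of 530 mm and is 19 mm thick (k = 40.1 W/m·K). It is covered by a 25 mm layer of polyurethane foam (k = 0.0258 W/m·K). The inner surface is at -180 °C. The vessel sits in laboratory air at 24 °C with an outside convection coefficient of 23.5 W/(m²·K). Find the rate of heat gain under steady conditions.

Q ≈ 223 W

For a spherical shell R = (1/r₁ − 1/r₂)/(4πk); film R = 1/(h·4πr²). In series:
R_carbon steel shell = (1/0.265 − 1/0.284)/(4π×40.1) = 5.01×10^-4 K/W
R_polyurethane foam = (1/0.284 − 1/0.309)/(4π×0.0258) = 0.8787 K/W
R_outer film = 1/(h·4πr_o²) = 1/(23.5×4π×0.309²) = 0.03547 K/W
R_total = 0.9147 K/W
Q = ΔT/R_total = 204/0.9147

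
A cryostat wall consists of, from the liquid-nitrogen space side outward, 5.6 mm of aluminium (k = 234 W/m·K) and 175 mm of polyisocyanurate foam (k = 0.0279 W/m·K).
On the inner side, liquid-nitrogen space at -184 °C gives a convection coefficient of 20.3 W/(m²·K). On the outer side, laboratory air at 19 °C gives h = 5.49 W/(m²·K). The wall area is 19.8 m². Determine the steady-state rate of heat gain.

Q ≈ 618 W

Using the resistance-network approach (series):
R_inner film = 1/(h_i·A) = 1/(20.3×19.8) = 0.002488 K/W
R_aluminium = L/(kA) = 0.0056/(234×19.8) = 1.209×10^-6 K/W
R_polyisocyanurate foam = L/(kA) = 0.175/(0.0279×19.8) = 0.3168 K/W
R_outer film = 1/(h_o·A) = 1/(5.49×19.8) = 0.009199 K/W
R_total = 0.3285 K/W
Q = ΔT / R_total = 203 / 0.3285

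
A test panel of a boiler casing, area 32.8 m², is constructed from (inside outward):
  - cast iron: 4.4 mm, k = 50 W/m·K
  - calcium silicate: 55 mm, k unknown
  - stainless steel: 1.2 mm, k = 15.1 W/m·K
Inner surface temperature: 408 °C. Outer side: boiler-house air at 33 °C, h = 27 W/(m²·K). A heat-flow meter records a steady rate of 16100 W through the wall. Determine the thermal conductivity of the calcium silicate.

Treating each layer as a thermal resistance in series:
R_cast iron = L/(kA) = 0.0044/(50×32.8) = 2.683×10^-6 K/W
R_stainless steel = L/(kA) = 0.0012/(15.1×32.8) = 2.423×10^-6 K/W
R_outer film = 1/(h_o·A) = 1/(27×32.8) = 0.001129 K/W
Sum of known resistances R_other = 0.001134 K/W
Total R = ΔT/Q = 375/16100 = 0.02329 K/W
R_calcium silicate = R_total − R_other = 0.02216 K/W
k = L/(R·A) = 0.055/(0.02216×32.8)

k ≈ 0.0757 W/(m·K)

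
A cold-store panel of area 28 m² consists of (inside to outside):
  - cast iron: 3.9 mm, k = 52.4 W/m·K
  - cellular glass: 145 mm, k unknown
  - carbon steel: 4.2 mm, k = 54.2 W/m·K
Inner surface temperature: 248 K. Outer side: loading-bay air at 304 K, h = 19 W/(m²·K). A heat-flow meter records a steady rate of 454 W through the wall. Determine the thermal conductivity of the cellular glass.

k ≈ 0.0426 W/(m·K)

Using the resistance-network approach (series):
R_cast iron = L/(kA) = 0.0039/(52.4×28) = 2.658×10^-6 K/W
R_carbon steel = L/(kA) = 0.0042/(54.2×28) = 2.768×10^-6 K/W
R_outer film = 1/(h_o·A) = 1/(19×28) = 0.00188 K/W
Sum of known resistances R_other = 0.001885 K/W
Total R = ΔT/Q = 56/454 = 0.1233 K/W
R_cellular glass = R_total − R_other = 0.1215 K/W
k = L/(R·A) = 0.145/(0.1215×28)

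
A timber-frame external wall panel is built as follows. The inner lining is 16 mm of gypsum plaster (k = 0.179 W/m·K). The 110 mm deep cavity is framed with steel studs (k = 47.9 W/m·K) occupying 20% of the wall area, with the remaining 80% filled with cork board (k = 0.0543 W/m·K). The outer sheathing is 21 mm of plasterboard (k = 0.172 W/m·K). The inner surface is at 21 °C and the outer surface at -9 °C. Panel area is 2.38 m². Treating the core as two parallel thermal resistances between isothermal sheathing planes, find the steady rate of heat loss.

Q ≈ 320 W

Sheathing layers in series; stud and cavity paths in parallel between them.
R_inner = 0.016/(0.179×2.38) = 0.03756 K/W
R_stud  = 0.11/(47.9×0.2×2.38) = 0.004824 K/W
R_cav   = 0.11/(0.0543×0.8×2.38) = 1.064 K/W
1/R_core = 1/R_stud + 1/R_cav → R_core = 0.004803 K/W
R_outer = 0.021/(0.172×2.38) = 0.0513 K/W
R_total = 0.09366 K/W
Q = ΔT/R_total = 30/0.09366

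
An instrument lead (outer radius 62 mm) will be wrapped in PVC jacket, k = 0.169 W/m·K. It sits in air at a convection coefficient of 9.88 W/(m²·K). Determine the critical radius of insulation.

r_cr ≈ 17.1 mm

For a cylinder r_cr = k/h = 0.169/9.88
r_cr = 17.1 mm; since the bare radius (62 mm) is above r_cr, any added insulation will reduce heat loss.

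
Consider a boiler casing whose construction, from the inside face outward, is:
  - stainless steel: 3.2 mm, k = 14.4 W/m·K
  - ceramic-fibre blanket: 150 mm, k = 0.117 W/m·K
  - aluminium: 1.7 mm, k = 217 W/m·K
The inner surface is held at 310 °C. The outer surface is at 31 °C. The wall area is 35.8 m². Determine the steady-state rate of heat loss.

Q ≈ 7790 W

Thermal resistances in series:
R_stainless steel = L/(kA) = 0.0032/(14.4×35.8) = 6.207×10^-6 K/W
R_ceramic-fibre blanket = L/(kA) = 0.15/(0.117×35.8) = 0.03581 K/W
R_aluminium = L/(kA) = 0.0017/(217×35.8) = 2.188×10^-7 K/W
R_total = 0.03582 K/W
Q = ΔT / R_total = 279 / 0.03582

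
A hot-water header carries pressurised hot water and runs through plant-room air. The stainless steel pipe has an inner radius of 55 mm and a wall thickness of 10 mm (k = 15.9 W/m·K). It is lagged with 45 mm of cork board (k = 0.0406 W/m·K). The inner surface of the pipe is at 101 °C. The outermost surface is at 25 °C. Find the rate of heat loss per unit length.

For a radial system each layer contributes R = ln(r_out/r_in)/(2πkL); films add R = 1/(hA).
R_stainless steel pipe wall = ln(65/55)/(2π×15.9×1) = 0.001672 K/W
R_cork board = ln(110/65)/(2π×0.0406×1) = 2.062 K/W
R_total = 2.064 K/W
Q = ΔT/R_total = 76/2.064

q′ ≈ 36.8 W/m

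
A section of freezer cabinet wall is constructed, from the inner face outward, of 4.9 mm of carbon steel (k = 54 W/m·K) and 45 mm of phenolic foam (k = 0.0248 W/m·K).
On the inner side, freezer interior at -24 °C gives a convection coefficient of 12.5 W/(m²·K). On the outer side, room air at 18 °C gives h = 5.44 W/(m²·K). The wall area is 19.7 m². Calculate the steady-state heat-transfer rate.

Q ≈ 398 W

Thermal resistances in series:
R_inner film = 1/(h_i·A) = 1/(12.5×19.7) = 0.004061 K/W
R_carbon steel = L/(kA) = 0.0049/(54×19.7) = 4.606×10^-6 K/W
R_phenolic foam = L/(kA) = 0.045/(0.0248×19.7) = 0.09211 K/W
R_outer film = 1/(h_o·A) = 1/(5.44×19.7) = 0.009331 K/W
R_total = 0.1055 K/W
Q = ΔT / R_total = 42 / 0.1055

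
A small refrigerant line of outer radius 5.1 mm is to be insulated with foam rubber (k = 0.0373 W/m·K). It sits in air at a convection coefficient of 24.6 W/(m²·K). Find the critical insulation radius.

For a cylinder r_cr = k/h = 0.0373/24.6
r_cr = 1.52 mm; since the bare radius (5.1 mm) is above r_cr, any added insulation will reduce heat loss.

r_cr ≈ 1.52 mm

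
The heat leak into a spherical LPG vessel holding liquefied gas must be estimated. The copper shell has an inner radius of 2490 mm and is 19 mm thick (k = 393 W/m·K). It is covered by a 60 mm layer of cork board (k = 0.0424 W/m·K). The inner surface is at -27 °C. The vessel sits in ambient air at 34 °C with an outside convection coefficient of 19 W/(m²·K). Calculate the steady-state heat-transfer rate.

Radial (spherical) resistances in series:
R_copper shell = (1/2.49 − 1/2.509)/(4π×393) = 6.158×10^-7 K/W
R_cork board = (1/2.509 − 1/2.569)/(4π×0.0424) = 0.01747 K/W
R_outer film = 1/(h·4πr_o²) = 1/(19×4π×2.569²) = 6.346×10^-4 K/W
R_total = 0.01811 K/W
Q = ΔT/R_total = 61/0.01811

Q ≈ 3370 W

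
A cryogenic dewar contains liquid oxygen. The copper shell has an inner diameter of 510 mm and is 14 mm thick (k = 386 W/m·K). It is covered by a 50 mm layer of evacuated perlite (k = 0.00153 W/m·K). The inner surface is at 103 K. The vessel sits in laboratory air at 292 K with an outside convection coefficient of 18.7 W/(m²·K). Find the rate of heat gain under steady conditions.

Q ≈ 6.23 W

Radial (spherical) resistances in series:
R_copper shell = (1/0.255 − 1/0.269)/(4π×386) = 4.208×10^-5 K/W
R_evacuated perlite = (1/0.269 − 1/0.319)/(4π×0.00153) = 30.31 K/W
R_outer film = 1/(h·4πr_o²) = 1/(18.7×4π×0.319²) = 0.04182 K/W
R_total = 30.35 K/W
Q = ΔT/R_total = 189/30.35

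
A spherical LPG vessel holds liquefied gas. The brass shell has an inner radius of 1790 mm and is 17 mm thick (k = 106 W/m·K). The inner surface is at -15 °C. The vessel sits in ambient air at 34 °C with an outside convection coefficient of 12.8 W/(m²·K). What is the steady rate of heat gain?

Q ≈ 25700 W

For a spherical shell R = (1/r₁ − 1/r₂)/(4πk); film R = 1/(h·4πr²). In series:
R_brass shell = (1/1.79 − 1/1.807)/(4π×106) = 3.946×10^-6 K/W
R_outer film = 1/(h·4πr_o²) = 1/(12.8×4π×1.807²) = 0.001904 K/W
R_total = 0.001908 K/W
Q = ΔT/R_total = 49/0.001908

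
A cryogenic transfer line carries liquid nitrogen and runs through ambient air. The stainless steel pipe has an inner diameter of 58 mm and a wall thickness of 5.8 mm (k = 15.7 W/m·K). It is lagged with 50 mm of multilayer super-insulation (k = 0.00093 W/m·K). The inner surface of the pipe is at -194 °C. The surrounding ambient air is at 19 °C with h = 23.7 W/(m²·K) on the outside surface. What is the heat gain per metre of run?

Treating each annulus and film as a series resistance:
R_stainless steel pipe wall = ln(34.8/29)/(2π×15.7×1) = 0.001848 K/W
R_multilayer super-insulation = ln(84.8/34.8)/(2π×0.00093×1) = 152.4 K/W
R_outer film = 1/(h_o·2πr_oL) = 1/(23.7×2π×0.0848×1) = 0.07919 K/W
R_total = 152.5 K/W
Q = ΔT/R_total = 213/152.5

q′ ≈ 1.4 W/m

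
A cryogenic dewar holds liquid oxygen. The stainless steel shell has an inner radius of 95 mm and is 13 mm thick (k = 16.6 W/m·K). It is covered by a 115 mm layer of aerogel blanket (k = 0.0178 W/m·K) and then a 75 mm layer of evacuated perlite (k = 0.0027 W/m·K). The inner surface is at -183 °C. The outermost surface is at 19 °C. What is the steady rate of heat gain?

Spherical conduction: R = (1/r_in − 1/r_out)/(4πk) per layer; series-sum.
R_stainless steel shell = (1/0.095 − 1/0.108)/(4π×16.6) = 0.006074 K/W
R_aerogel blanket = (1/0.108 − 1/0.223)/(4π×0.0178) = 21.35 K/W
R_evacuated perlite = (1/0.223 − 1/0.298)/(4π×0.0027) = 33.26 K/W
R_total = 54.62 K/W
Q = ΔT/R_total = 202/54.62

Q ≈ 3.7 W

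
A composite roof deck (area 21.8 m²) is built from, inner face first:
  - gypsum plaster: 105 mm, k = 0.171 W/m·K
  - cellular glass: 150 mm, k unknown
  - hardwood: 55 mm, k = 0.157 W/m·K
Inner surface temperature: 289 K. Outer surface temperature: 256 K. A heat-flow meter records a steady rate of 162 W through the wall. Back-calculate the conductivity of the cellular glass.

Treating each layer as a thermal resistance in series:
R_gypsum plaster = L/(kA) = 0.105/(0.171×21.8) = 0.02817 K/W
R_hardwood = L/(kA) = 0.055/(0.157×21.8) = 0.01607 K/W
Sum of known resistances R_other = 0.04424 K/W
Total R = ΔT/Q = 33/162 = 0.2037 K/W
R_cellular glass = R_total − R_other = 0.1595 K/W
k = L/(R·A) = 0.15/(0.1595×21.8)

k ≈ 0.0431 W/(m·K)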